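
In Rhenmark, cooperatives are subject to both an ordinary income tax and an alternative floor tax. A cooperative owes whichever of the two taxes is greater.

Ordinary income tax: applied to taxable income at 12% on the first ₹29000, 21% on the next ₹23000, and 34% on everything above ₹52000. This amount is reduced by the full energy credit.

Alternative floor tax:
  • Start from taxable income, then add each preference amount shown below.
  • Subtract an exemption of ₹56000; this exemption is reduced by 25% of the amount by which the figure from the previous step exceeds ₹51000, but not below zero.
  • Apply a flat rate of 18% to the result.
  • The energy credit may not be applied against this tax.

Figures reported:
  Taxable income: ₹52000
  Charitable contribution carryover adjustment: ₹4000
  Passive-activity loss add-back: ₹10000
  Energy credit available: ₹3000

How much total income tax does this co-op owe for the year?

Ordinary income tax:
  ₹29000 × 12% = ₹3480
  ₹23000 × 21% = ₹4830
  → ₹8310
  Less energy credit ₹3000 → ₹5310

Alternative floor tax:
  Adjusted income: ₹52000 + ₹4000 + ₹10000 = ₹66000
  Exemption: ₹56000 − 25% × (₹66000 − ₹51000) = ₹56000 − ₹3750 = ₹52250
  Base: ₹66000 − ₹52250 = ₹13750
  ₹13750 × 18% = ₹2475

₹5310 > ₹2475, so the ordinary income tax governs.

₹5310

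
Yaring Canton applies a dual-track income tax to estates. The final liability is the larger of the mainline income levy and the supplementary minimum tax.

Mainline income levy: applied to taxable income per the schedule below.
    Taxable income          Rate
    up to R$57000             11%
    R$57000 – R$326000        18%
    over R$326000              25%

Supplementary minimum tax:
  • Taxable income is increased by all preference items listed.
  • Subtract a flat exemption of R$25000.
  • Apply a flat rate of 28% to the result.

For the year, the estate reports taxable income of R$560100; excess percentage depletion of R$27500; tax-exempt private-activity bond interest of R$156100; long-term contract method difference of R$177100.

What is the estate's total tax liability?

R$250824

Mainline income levy:
  R$57000 × 11% = R$6270
  R$269000 × 18% = R$48420
  R$234100 × 25% = R$58525
  → R$113215

Supplementary minimum tax:
  Adjusted income: R$560100 + R$27500 + R$156100 + R$177100 = R$920800
  Less exemption R$25000 → base R$895800
  R$895800 × 28% = R$250824

R$250824 > R$113215, so the supplementary minimum tax is the binding amount.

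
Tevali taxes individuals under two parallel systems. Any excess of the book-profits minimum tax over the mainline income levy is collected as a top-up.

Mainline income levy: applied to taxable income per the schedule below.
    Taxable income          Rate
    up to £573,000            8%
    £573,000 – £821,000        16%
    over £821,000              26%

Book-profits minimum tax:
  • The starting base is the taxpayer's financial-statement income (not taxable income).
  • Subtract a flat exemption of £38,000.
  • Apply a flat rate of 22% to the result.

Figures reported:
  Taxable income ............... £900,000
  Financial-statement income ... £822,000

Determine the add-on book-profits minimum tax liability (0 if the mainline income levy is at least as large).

Book-profits minimum tax:
  Base (financial-statement income): £822,000
  Less exemption £38,000 → base £784,000
  £784,000 × 22% = £172,480

Mainline income levy:
  £573,000 × 8% = £45,840
  £248,000 × 16% = £39,680
  £79,000 × 26% = £20,540
  → £106,060

Excess of book-profits minimum tax over mainline income levy: £172,480 − £106,060 = £66,420.

£66,420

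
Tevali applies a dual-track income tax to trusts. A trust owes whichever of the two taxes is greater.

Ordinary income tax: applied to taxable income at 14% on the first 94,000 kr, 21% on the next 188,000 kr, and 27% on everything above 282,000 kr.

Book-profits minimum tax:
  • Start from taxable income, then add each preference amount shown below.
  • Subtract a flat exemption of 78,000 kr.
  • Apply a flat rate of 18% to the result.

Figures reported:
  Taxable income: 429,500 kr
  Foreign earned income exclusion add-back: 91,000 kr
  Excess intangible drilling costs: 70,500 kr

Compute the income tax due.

92,465 kr

Book-profits minimum tax:
  Adjusted income: 429,500 kr + 91,000 kr + 70,500 kr = 591,000 kr
  Less exemption 78,000 kr → base 513,000 kr
  513,000 kr × 18% = 92,340 kr

Ordinary income tax:
  94,000 kr × 14% = 13,160 kr
  188,000 kr × 21% = 39,480 kr
  147,500 kr × 27% = 39,825 kr
  → 92,465 kr

92,465 kr > 92,340 kr, so the ordinary income tax governs.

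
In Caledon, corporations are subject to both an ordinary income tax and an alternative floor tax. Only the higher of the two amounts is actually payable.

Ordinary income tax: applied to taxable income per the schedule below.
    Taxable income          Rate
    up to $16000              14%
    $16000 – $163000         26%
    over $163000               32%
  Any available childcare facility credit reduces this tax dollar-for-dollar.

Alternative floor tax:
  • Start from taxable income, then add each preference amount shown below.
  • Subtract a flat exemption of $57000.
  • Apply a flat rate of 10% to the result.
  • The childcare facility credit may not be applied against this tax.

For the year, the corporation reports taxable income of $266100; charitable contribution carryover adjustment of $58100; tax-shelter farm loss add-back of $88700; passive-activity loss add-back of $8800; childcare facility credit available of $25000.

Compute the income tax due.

$48452

Alternative floor tax:
  Adjusted income: $266100 + $58100 + $88700 + $8800 = $421700
  Less exemption $57000 → base $364700
  $364700 × 10% = $36470

Ordinary income tax:
  $16000 × 14% = $2240
  $147000 × 26% = $38220
  $103100 × 32% = $32992
  → $73452
  Less childcare facility credit $25000 → $48452

$48452 > $36470, so the ordinary income tax governs.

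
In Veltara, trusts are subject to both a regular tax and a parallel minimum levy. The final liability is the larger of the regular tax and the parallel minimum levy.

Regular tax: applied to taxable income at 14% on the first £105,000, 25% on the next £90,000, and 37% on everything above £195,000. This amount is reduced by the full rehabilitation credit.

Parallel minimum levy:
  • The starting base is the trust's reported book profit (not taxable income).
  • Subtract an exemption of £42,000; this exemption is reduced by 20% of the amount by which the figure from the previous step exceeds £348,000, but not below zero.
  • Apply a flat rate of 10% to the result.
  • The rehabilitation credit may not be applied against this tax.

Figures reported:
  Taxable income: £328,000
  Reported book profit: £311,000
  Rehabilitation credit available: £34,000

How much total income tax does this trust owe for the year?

£52,410

Regular tax:
  £105,000 × 14% = £14,700
  £90,000 × 25% = £22,500
  £133,000 × 37% = £49,210
  → £86,410
  Less rehabilitation credit £34,000 → £52,410

Parallel minimum levy:
  Base (reported book profit): £311,000
  Exemption: £311,000 ≤ £348,000, so full £42,000 applies
  Base: £311,000 − £42,000 = £269,000
  £269,000 × 10% = £26,900

£52,410 > £26,900, so the regular tax governs.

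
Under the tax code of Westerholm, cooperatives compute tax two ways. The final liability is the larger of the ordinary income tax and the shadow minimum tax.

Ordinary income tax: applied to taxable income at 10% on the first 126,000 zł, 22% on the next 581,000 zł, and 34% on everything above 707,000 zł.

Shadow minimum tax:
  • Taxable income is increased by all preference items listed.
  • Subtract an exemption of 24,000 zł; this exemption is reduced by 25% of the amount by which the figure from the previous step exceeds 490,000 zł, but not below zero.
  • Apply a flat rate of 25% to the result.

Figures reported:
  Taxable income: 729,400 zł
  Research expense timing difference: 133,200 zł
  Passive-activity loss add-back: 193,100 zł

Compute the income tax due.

Shadow minimum tax:
  Adjusted income: 729,400 zł + 133,200 zł + 193,100 zł = 1,055,700 zł
  Exemption: 25% × (1,055,700 zł − 490,000 zł) = 141,425 zł ≥ 24,000 zł, so the exemption is fully phased out
  Base: 1,055,700 zł − 0 zł = 1,055,700 zł
  1,055,700 zł × 25% = 263,925 zł

Ordinary income tax:
  126,000 zł × 10% = 12,600 zł
  581,000 zł × 22% = 127,820 zł
  22,400 zł × 34% = 7,616 zł
  → 148,036 zł

263,925 zł > 148,036 zł, so the shadow minimum tax is the binding amount.

263,925 zł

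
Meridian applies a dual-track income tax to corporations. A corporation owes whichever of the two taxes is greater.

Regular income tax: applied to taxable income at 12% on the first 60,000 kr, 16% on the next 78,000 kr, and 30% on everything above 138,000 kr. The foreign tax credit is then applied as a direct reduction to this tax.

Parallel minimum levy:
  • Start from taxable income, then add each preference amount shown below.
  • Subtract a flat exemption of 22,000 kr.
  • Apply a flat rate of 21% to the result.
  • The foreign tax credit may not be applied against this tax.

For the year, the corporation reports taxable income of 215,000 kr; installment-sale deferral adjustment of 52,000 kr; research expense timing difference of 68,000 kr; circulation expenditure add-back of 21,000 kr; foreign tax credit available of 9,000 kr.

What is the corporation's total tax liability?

Parallel minimum levy:
  Adjusted income: 215,000 kr + 52,000 kr + 68,000 kr + 21,000 kr = 356,000 kr
  Less exemption 22,000 kr → base 334,000 kr
  334,000 kr × 21% = 70,140 kr

Regular income tax:
  60,000 kr × 12% = 7,200 kr
  78,000 kr × 16% = 12,480 kr
  77,000 kr × 30% = 23,100 kr
  → 42,780 kr
  Less foreign tax credit 9,000 kr → 33,780 kr

70,140 kr > 33,780 kr, so the parallel minimum levy is the binding amount.

70,140 kr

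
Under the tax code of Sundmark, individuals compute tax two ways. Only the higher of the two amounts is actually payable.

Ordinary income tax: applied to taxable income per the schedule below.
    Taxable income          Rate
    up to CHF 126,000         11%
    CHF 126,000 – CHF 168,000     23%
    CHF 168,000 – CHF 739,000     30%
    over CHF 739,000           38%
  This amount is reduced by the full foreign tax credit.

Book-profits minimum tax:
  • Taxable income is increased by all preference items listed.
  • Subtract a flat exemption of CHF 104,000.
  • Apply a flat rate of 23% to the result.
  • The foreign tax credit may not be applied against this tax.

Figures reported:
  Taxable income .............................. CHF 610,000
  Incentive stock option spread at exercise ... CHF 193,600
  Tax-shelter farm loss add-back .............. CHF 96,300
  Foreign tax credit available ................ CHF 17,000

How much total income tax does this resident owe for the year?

CHF 183,057

Ordinary income tax:
  CHF 126,000 × 11% = CHF 13,860
  CHF 42,000 × 23% = CHF 9,660
  CHF 442,000 × 30% = CHF 132,600
  → CHF 156,120
  Less foreign tax credit CHF 17,000 → CHF 139,120

Book-profits minimum tax:
  Adjusted income: CHF 610,000 + CHF 193,600 + CHF 96,300 = CHF 899,900
  Less exemption CHF 104,000 → base CHF 795,900
  CHF 795,900 × 23% = CHF 183,057

CHF 183,057 > CHF 139,120, so the book-profits minimum tax is the binding amount.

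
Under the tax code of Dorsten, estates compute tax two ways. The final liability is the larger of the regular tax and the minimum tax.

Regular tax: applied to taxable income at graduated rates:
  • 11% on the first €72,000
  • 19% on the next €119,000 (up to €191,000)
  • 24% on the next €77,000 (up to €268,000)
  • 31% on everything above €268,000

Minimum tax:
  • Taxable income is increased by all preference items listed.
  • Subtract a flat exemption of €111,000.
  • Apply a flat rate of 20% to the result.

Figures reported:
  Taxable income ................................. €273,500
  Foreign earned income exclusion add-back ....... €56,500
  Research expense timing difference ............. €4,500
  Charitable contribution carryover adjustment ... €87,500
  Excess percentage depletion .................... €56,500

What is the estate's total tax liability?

Regular tax:
  €72,000 × 11% = €7,920
  €119,000 × 19% = €22,610
  €77,000 × 24% = €18,480
  €5,500 × 31% = €1,705
  → €50,715

Minimum tax:
  Adjusted income: €273,500 + €56,500 + €4,500 + €87,500 + €56,500 = €478,500
  Less exemption €111,000 → base €367,500
  €367,500 × 20% = €73,500

€73,500 > €50,715, so the minimum tax is the binding amount.

€73,500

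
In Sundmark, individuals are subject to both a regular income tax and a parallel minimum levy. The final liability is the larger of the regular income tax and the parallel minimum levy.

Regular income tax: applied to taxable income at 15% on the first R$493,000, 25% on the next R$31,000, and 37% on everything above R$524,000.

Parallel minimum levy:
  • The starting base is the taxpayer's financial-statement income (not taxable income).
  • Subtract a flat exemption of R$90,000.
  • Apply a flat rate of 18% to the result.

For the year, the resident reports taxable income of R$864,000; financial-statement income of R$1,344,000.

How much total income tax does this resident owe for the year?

R$225,720

Parallel minimum levy:
  Base (financial-statement income): R$1,344,000
  Less exemption R$90,000 → base R$1,254,000
  R$1,254,000 × 18% = R$225,720

Regular income tax:
  R$493,000 × 15% = R$73,950
  R$31,000 × 25% = R$7,750
  R$340,000 × 37% = R$125,800
  → R$207,500

R$225,720 > R$207,500, so the parallel minimum levy is the binding amount.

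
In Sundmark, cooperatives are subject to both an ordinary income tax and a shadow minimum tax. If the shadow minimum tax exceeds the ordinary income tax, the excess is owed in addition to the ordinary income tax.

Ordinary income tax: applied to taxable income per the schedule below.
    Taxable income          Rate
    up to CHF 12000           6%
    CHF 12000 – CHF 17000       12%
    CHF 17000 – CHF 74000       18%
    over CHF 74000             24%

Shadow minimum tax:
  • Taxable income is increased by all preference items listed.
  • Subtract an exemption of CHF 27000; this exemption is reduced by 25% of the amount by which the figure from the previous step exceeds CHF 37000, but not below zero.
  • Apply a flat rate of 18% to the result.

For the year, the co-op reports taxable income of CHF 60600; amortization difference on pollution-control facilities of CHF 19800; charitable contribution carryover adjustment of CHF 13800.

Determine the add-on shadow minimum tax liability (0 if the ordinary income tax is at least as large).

CHF 5502

Shadow minimum tax:
  Adjusted income: CHF 60600 + CHF 19800 + CHF 13800 = CHF 94200
  Exemption: CHF 27000 − 25% × (CHF 94200 − CHF 37000) = CHF 27000 − CHF 14300 = CHF 12700
  Base: CHF 94200 − CHF 12700 = CHF 81500
  CHF 81500 × 18% = CHF 14670

Ordinary income tax:
  CHF 12000 × 6% = CHF 720
  CHF 5000 × 12% = CHF 600
  CHF 43600 × 18% = CHF 7848
  → CHF 9168

Excess of shadow minimum tax over ordinary income tax: CHF 14670 − CHF 9168 = CHF 5502.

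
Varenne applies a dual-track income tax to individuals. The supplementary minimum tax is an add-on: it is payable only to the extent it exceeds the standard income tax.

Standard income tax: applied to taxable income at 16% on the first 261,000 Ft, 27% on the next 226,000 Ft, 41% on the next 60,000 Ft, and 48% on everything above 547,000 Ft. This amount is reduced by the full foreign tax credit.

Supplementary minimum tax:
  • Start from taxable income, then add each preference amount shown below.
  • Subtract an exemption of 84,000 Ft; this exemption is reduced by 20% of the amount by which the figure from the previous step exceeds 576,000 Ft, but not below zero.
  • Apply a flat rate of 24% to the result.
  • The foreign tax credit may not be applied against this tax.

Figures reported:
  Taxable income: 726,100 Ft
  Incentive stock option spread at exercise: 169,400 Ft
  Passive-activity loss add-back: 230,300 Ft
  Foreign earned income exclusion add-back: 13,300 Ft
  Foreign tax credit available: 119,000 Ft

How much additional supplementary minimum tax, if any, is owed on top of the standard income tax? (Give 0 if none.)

179,036 Ft

Standard income tax:
  261,000 Ft × 16% = 41,760 Ft
  226,000 Ft × 27% = 61,020 Ft
  60,000 Ft × 41% = 24,600 Ft
  179,100 Ft × 48% = 85,968 Ft
  → 213,348 Ft
  Less foreign tax credit 119,000 Ft → 94,348 Ft

Supplementary minimum tax:
  Adjusted income: 726,100 Ft + 169,400 Ft + 230,300 Ft + 13,300 Ft = 1,139,100 Ft
  Exemption: 20% × (1,139,100 Ft − 576,000 Ft) = 112,620 Ft ≥ 84,000 Ft, so the exemption is fully phased out
  Base: 1,139,100 Ft − 0 Ft = 1,139,100 Ft
  1,139,100 Ft × 24% = 273,384 Ft

Excess of supplementary minimum tax over standard income tax: 273,384 Ft − 94,348 Ft = 179,036 Ft.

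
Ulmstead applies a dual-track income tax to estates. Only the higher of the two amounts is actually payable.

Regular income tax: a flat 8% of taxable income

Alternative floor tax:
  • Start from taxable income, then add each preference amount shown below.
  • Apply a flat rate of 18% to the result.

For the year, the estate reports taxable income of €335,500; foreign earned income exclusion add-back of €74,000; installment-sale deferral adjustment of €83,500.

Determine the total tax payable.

Alternative floor tax:
  Adjusted income: €335,500 + €74,000 + €83,500 = €493,000
  €493,000 × 18% = €88,740

Regular income tax:
  €335,500 × 8% = €26,840

€88,740 > €26,840, so the alternative floor tax is the binding amount.

€88,740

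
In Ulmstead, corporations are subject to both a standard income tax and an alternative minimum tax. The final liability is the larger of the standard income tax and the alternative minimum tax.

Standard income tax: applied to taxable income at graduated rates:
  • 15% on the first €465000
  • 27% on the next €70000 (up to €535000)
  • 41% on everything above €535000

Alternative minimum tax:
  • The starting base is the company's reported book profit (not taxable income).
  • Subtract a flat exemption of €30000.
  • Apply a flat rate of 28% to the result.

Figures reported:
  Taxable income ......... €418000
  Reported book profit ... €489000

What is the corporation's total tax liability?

Alternative minimum tax:
  Base (reported book profit): €489000
  Less exemption €30000 → base €459000
  €459000 × 28% = €128520

Standard income tax:
  €418000 × 15% = €62700

€128520 > €62700, so the alternative minimum tax is the binding amount.

€128520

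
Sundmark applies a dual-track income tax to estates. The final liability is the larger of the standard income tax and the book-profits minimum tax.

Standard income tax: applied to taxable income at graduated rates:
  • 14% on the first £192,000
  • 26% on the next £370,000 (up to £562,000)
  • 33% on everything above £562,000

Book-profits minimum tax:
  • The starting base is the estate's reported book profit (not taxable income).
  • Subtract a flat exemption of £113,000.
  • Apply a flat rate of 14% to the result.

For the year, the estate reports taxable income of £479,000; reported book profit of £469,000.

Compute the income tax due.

Book-profits minimum tax:
  Base (reported book profit): £469,000
  Less exemption £113,000 → base £356,000
  £356,000 × 14% = £49,840

Standard income tax:
  £192,000 × 14% = £26,880
  £287,000 × 26% = £74,620
  → £101,500

£101,500 > £49,840, so the standard income tax governs.

£101,500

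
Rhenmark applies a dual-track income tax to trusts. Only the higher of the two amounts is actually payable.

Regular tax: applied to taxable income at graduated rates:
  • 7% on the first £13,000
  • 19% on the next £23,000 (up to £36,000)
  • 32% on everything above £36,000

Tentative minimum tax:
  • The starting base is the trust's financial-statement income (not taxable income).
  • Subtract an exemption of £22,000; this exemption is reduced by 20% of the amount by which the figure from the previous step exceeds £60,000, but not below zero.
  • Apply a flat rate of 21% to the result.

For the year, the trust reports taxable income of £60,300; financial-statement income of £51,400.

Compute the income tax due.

£13,056

Regular tax:
  £13,000 × 7% = £910
  £23,000 × 19% = £4,370
  £24,300 × 32% = £7,776
  → £13,056

Tentative minimum tax:
  Base (financial-statement income): £51,400
  Exemption: £51,400 ≤ £60,000, so full £22,000 applies
  Base: £51,400 − £22,000 = £29,400
  £29,400 × 21% = £6,174

£13,056 > £6,174, so the regular tax governs.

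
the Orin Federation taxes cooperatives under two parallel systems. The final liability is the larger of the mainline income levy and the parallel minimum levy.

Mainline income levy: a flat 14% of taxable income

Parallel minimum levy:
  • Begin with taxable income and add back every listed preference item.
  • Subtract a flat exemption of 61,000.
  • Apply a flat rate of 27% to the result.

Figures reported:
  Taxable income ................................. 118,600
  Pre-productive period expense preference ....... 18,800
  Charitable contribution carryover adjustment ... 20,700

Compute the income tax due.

Mainline income levy:
  118,600 × 14% = 16,604

Parallel minimum levy:
  Adjusted income: 118,600 + 18,800 + 20,700 = 158,100
  Less exemption 61,000 → base 97,100
  97,100 × 27% = 26,217

26,217 > 16,604, so the parallel minimum levy is the binding amount.

26,217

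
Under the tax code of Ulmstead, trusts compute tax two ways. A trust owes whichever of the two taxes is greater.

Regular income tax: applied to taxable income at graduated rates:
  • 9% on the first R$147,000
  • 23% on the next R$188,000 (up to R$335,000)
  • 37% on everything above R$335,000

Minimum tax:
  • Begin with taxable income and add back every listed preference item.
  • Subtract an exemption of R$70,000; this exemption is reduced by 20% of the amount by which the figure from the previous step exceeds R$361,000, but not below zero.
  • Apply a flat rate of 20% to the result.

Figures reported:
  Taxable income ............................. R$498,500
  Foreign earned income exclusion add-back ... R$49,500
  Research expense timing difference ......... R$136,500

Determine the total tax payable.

Minimum tax:
  Adjusted income: R$498,500 + R$49,500 + R$136,500 = R$684,500
  Exemption: R$70,000 − 20% × (R$684,500 − R$361,000) = R$70,000 − R$64,700 = R$5,300
  Base: R$684,500 − R$5,300 = R$679,200
  R$679,200 × 20% = R$135,840

Regular income tax:
  R$147,000 × 9% = R$13,230
  R$188,000 × 23% = R$43,240
  R$163,500 × 37% = R$60,495
  → R$116,965

R$135,840 > R$116,965, so the minimum tax is the binding amount.

R$135,840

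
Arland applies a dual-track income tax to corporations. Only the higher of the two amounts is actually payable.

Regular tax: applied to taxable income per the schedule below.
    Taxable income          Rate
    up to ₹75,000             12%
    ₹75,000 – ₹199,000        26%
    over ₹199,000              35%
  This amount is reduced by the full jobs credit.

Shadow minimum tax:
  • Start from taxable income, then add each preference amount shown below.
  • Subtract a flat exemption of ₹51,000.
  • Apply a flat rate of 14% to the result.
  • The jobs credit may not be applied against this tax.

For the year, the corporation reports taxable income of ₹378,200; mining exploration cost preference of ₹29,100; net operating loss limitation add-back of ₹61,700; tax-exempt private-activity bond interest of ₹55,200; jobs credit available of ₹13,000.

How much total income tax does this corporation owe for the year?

₹90,960

Regular tax:
  ₹75,000 × 12% = ₹9,000
  ₹124,000 × 26% = ₹32,240
  ₹179,200 × 35% = ₹62,720
  → ₹103,960
  Less jobs credit ₹13,000 → ₹90,960

Shadow minimum tax:
  Adjusted income: ₹378,200 + ₹29,100 + ₹61,700 + ₹55,200 = ₹524,200
  Less exemption ₹51,000 → base ₹473,200
  ₹473,200 × 14% = ₹66,248

₹90,960 > ₹66,248, so the regular tax governs.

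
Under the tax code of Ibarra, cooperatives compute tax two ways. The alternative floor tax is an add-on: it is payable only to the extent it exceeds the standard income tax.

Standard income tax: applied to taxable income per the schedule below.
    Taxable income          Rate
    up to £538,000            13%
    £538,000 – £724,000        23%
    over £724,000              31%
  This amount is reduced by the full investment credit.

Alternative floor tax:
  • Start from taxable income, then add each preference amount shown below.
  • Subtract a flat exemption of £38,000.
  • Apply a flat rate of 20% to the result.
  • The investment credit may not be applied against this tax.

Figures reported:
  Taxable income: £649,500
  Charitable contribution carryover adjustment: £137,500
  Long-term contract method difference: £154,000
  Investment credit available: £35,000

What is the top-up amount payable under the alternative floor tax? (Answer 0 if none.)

£120,015

Standard income tax:
  £538,000 × 13% = £69,940
  £111,500 × 23% = £25,645
  → £95,585
  Less investment credit £35,000 → £60,585

Alternative floor tax:
  Adjusted income: £649,500 + £137,500 + £154,000 = £941,000
  Less exemption £38,000 → base £903,000
  £903,000 × 20% = £180,600

Excess of alternative floor tax over standard income tax: £180,600 − £60,585 = £120,015.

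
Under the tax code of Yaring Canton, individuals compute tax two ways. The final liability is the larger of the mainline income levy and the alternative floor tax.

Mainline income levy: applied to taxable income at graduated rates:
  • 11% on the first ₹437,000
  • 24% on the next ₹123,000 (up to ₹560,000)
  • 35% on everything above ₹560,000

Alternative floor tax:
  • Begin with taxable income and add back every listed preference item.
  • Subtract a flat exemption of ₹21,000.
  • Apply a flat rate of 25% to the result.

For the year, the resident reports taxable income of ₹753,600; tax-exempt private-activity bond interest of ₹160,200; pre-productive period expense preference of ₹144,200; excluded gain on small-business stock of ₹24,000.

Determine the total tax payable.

₹265,250

Mainline income levy:
  ₹437,000 × 11% = ₹48,070
  ₹123,000 × 24% = ₹29,520
  ₹193,600 × 35% = ₹67,760
  → ₹145,350

Alternative floor tax:
  Adjusted income: ₹753,600 + ₹160,200 + ₹144,200 + ₹24,000 = ₹1,082,000
  Less exemption ₹21,000 → base ₹1,061,000
  ₹1,061,000 × 25% = ₹265,250

₹265,250 > ₹145,350, so the alternative floor tax is the binding amount.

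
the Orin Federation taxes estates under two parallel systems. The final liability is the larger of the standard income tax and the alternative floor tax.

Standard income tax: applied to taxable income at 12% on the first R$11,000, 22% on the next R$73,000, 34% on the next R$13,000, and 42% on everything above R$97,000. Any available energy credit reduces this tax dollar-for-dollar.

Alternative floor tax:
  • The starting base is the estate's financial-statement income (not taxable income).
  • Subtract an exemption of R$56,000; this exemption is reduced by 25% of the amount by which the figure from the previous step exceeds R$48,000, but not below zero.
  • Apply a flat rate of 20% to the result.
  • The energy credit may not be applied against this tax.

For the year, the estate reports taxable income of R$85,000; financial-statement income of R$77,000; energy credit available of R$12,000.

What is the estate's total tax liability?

Standard income tax:
  R$11,000 × 12% = R$1,320
  R$73,000 × 22% = R$16,060
  R$1,000 × 34% = R$340
  → R$17,720
  Less energy credit R$12,000 → R$5,720

Alternative floor tax:
  Base (financial-statement income): R$77,000
  Exemption: R$56,000 − 25% × (R$77,000 − R$48,000) = R$56,000 − R$7,250 = R$48,750
  Base: R$77,000 − R$48,750 = R$28,250
  R$28,250 × 20% = R$5,650

R$5,720 > R$5,650, so the standard income tax governs.

R$5,720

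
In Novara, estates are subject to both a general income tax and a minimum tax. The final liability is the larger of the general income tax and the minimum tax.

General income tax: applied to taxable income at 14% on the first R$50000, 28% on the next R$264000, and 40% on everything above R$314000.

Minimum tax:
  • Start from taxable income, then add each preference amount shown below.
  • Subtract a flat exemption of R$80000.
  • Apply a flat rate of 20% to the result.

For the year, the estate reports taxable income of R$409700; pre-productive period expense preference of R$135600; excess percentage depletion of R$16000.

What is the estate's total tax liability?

General income tax:
  R$50000 × 14% = R$7000
  R$264000 × 28% = R$73920
  R$95700 × 40% = R$38280
  → R$119200

Minimum tax:
  Adjusted income: R$409700 + R$135600 + R$16000 = R$561300
  Less exemption R$80000 → base R$481300
  R$481300 × 20% = R$96260

R$119200 > R$96260, so the general income tax governs.

R$119200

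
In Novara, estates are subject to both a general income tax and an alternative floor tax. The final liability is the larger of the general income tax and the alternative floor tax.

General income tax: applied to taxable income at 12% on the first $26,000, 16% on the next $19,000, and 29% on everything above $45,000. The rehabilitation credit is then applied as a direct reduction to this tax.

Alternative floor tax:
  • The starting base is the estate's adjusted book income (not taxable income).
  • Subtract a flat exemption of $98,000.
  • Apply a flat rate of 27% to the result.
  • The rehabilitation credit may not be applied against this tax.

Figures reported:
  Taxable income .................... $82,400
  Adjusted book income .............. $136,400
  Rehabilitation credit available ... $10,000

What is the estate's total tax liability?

General income tax:
  $26,000 × 12% = $3,120
  $19,000 × 16% = $3,040
  $37,400 × 29% = $10,846
  → $17,006
  Less rehabilitation credit $10,000 → $7,006

Alternative floor tax:
  Base (adjusted book income): $136,400
  Less exemption $98,000 → base $38,400
  $38,400 × 27% = $10,368

$10,368 > $7,006, so the alternative floor tax is the binding amount.

$10,368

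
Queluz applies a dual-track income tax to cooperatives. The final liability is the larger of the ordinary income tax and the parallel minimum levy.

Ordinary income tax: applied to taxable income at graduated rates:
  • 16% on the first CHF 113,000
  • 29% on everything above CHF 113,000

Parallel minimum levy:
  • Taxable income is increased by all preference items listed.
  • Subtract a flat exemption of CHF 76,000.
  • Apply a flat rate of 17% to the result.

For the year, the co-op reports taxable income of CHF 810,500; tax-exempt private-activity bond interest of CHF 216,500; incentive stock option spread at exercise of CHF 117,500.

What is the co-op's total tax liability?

CHF 220,355

Parallel minimum levy:
  Adjusted income: CHF 810,500 + CHF 216,500 + CHF 117,500 = CHF 1,144,500
  Less exemption CHF 76,000 → base CHF 1,068,500
  CHF 1,068,500 × 17% = CHF 181,645

Ordinary income tax:
  CHF 113,000 × 16% = CHF 18,080
  CHF 697,500 × 29% = CHF 202,275
  → CHF 220,355

CHF 220,355 > CHF 181,645, so the ordinary income tax governs.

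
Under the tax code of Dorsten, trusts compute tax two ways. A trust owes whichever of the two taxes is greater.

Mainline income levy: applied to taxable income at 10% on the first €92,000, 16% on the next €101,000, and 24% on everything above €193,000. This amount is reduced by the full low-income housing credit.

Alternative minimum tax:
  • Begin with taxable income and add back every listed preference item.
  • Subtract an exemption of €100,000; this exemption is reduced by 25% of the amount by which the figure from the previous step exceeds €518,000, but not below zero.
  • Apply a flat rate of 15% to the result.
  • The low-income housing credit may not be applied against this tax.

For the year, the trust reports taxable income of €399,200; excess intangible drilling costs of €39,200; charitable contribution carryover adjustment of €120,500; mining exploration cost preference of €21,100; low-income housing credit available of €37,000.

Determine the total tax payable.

€74,325

Alternative minimum tax:
  Adjusted income: €399,200 + €39,200 + €120,500 + €21,100 = €580,000
  Exemption: €100,000 − 25% × (€580,000 − €518,000) = €100,000 − €15,500 = €84,500
  Base: €580,000 − €84,500 = €495,500
  €495,500 × 15% = €74,325

Mainline income levy:
  €92,000 × 10% = €9,200
  €101,000 × 16% = €16,160
  €206,200 × 24% = €49,488
  → €74,848
  Less low-income housing credit €37,000 → €37,848

€74,325 > €37,848, so the alternative minimum tax is the binding amount.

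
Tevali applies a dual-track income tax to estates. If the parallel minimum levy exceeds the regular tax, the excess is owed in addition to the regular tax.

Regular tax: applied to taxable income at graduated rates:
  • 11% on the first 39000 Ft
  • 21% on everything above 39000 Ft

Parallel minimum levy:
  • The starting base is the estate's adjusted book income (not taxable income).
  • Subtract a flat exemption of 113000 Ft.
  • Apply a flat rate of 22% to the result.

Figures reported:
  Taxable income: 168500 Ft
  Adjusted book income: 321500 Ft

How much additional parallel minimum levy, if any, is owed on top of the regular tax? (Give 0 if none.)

Parallel minimum levy:
  Base (adjusted book income): 321500 Ft
  Less exemption 113000 Ft → base 208500 Ft
  208500 Ft × 22% = 45870 Ft

Regular tax:
  39000 Ft × 11% = 4290 Ft
  129500 Ft × 21% = 27195 Ft
  → 31485 Ft

Excess of parallel minimum levy over regular tax: 45870 Ft − 31485 Ft = 14385 Ft.

14385 Ft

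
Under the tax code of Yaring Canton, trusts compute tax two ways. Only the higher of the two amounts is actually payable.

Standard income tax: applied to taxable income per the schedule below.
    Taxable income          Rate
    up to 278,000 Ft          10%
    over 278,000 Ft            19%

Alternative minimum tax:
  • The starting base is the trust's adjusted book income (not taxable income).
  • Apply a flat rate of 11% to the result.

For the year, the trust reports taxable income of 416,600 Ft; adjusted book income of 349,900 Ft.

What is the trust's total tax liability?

Alternative minimum tax:
  Base (adjusted book income): 349,900 Ft
  349,900 Ft × 11% = 38,489 Ft

Standard income tax:
  278,000 Ft × 10% = 27,800 Ft
  138,600 Ft × 19% = 26,334 Ft
  → 54,134 Ft

54,134 Ft > 38,489 Ft, so the standard income tax governs.

54,134 Ft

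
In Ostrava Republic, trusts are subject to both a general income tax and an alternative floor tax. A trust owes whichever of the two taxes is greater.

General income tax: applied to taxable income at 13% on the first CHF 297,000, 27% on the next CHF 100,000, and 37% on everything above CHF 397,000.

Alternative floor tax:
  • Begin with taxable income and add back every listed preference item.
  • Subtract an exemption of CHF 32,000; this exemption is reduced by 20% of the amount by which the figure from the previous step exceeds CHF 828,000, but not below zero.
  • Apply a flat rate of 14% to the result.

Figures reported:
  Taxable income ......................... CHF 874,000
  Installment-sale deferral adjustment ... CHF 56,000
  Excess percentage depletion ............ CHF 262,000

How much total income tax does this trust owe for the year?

CHF 242,100

Alternative floor tax:
  Adjusted income: CHF 874,000 + CHF 56,000 + CHF 262,000 = CHF 1,192,000
  Exemption: 20% × (CHF 1,192,000 − CHF 828,000) = CHF 72,800 ≥ CHF 32,000, so the exemption is fully phased out
  Base: CHF 1,192,000 − CHF 0 = CHF 1,192,000
  CHF 1,192,000 × 14% = CHF 166,880

General income tax:
  CHF 297,000 × 13% = CHF 38,610
  CHF 100,000 × 27% = CHF 27,000
  CHF 477,000 × 37% = CHF 176,490
  → CHF 242,100

CHF 242,100 > CHF 166,880, so the general income tax governs.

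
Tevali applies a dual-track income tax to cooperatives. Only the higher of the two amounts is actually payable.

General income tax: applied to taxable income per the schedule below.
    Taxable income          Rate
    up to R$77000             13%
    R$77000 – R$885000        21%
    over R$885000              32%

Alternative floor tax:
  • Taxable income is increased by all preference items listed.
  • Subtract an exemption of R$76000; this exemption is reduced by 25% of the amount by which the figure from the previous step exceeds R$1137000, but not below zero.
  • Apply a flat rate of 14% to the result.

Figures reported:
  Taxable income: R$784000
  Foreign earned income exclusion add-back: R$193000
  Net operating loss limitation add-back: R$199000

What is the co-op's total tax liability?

R$158480

Alternative floor tax:
  Adjusted income: R$784000 + R$193000 + R$199000 = R$1176000
  Exemption: R$76000 − 25% × (R$1176000 − R$1137000) = R$76000 − R$9750 = R$66250
  Base: R$1176000 − R$66250 = R$1109750
  R$1109750 × 14% = R$155365

General income tax:
  R$77000 × 13% = R$10010
  R$707000 × 21% = R$148470
  → R$158480

R$158480 > R$155365, so the general income tax governs.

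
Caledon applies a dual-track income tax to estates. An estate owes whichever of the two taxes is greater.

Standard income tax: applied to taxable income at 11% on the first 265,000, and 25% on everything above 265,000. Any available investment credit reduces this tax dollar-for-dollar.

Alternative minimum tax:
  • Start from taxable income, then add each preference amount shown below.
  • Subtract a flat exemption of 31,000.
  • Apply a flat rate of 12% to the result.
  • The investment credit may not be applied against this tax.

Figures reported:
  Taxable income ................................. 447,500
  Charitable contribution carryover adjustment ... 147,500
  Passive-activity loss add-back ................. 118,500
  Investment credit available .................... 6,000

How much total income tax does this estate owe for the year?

Standard income tax:
  265,000 × 11% = 29,150
  182,500 × 25% = 45,625
  → 74,775
  Less investment credit 6,000 → 68,775

Alternative minimum tax:
  Adjusted income: 447,500 + 147,500 + 118,500 = 713,500
  Less exemption 31,000 → base 682,500
  682,500 × 12% = 81,900

81,900 > 68,775, so the alternative minimum tax is the binding amount.

81,900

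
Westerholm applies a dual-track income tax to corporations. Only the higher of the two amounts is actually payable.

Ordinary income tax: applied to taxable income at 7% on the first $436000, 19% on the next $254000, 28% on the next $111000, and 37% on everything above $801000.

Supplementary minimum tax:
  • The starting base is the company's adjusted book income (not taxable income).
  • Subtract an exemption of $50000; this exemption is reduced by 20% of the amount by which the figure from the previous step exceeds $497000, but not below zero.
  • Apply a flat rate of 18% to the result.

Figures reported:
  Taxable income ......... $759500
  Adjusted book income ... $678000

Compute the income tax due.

Ordinary income tax:
  $436000 × 7% = $30520
  $254000 × 19% = $48260
  $69500 × 28% = $19460
  → $98240

Supplementary minimum tax:
  Base (adjusted book income): $678000
  Exemption: $50000 − 20% × ($678000 − $497000) = $50000 − $36200 = $13800
  Base: $678000 − $13800 = $664200
  $664200 × 18% = $119556

$119556 > $98240, so the supplementary minimum tax is the binding amount.

$119556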